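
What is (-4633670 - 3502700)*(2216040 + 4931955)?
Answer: -58158732078150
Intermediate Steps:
(-4633670 - 3502700)*(2216040 + 4931955) = -8136370*7147995 = -58158732078150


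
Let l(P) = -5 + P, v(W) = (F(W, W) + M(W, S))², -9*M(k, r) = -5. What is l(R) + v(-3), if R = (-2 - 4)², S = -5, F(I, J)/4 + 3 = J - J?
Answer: 13120/81 ≈ 161.98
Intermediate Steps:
F(I, J) = -12 (F(I, J) = -12 + 4*(J - J) = -12 + 4*0 = -12 + 0 = -12)
M(k, r) = 5/9 (M(k, r) = -⅑*(-5) = 5/9)
v(W) = 10609/81 (v(W) = (-12 + 5/9)² = (-103/9)² = 10609/81)
R = 36 (R = (-6)² = 36)
l(R) + v(-3) = (-5 + 36) + 10609/81 = 31 + 10609/81 = 13120/81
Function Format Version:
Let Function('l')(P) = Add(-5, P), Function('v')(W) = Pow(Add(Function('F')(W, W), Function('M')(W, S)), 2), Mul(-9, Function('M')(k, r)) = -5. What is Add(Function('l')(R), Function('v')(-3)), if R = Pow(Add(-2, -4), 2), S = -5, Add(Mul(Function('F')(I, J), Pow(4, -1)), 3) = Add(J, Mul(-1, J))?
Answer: Rational(13120, 81) ≈ 161.98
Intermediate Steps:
Function('F')(I, J) = -12 (Function('F')(I, J) = Add(-12, Mul(4, Add(J, Mul(-1, J)))) = Add(-12, Mul(4, 0)) = Add(-12, 0) = -12)
Function('M')(k, r) = Rational(5, 9) (Function('M')(k, r) = Mul(Rational(-1, 9), -5) = Rational(5, 9))
Function('v')(W) = Rational(10609, 81) (Function('v')(W) = Pow(Add(-12, Rational(5, 9)), 2) = Pow(Rational(-103, 9), 2) = Rational(10609, 81))
R = 36 (R = Pow(-6, 2) = 36)
Add(Function('l')(R), Function('v')(-3)) = Add(Add(-5, 36), Rational(10609, 81)) = Add(31, Rational(10609, 81)) = Rational(13120, 81)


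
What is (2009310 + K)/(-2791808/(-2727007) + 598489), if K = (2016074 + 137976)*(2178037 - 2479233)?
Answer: -1769252783978871430/1632086484231 ≈ -1.0840e+6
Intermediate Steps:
K = -648791243800 (K = 2154050*(-301196) = -648791243800)
(2009310 + K)/(-2791808/(-2727007) + 598489) = (2009310 - 648791243800)/(-2791808/(-2727007) + 598489) = -648789234490/(-2791808*(-1/2727007) + 598489) = -648789234490/(2791808/2727007 + 598489) = -648789234490/1632086484231/2727007 = -648789234490*2727007/1632086484231 = -1769252783978871430/1632086484231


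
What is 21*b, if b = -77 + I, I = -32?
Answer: -2289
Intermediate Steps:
b = -109 (b = -77 - 32 = -109)
21*b = 21*(-109) = -2289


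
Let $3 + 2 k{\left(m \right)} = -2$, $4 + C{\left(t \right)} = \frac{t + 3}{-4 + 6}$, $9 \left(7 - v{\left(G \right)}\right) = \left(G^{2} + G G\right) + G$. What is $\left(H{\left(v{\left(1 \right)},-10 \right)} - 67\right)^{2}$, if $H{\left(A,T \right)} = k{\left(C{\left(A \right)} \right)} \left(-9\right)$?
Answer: $\frac{7921}{4} \approx 1980.3$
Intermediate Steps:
$v{\left(G \right)} = 7 - \frac{2 G^{2}}{9} - \frac{G}{9}$ ($v{\left(G \right)} = 7 - \frac{\left(G^{2} + G G\right) + G}{9} = 7 - \frac{\left(G^{2} + G^{2}\right) + G}{9} = 7 - \frac{2 G^{2} + G}{9} = 7 - \frac{G + 2 G^{2}}{9} = 7 - \left(\frac{G}{9} + \frac{2 G^{2}}{9}\right) = 7 - \frac{2 G^{2}}{9} - \frac{G}{9}$)
$C{\left(t \right)} = - \frac{5}{2} + \frac{t}{2}$ ($C{\left(t \right)} = -4 + \frac{t + 3}{-4 + 6} = -4 + \frac{3 + t}{2} = -4 + \left(3 + t\right) \frac{1}{2} = -4 + \left(\frac{3}{2} + \frac{t}{2}\right) = - \frac{5}{2} + \frac{t}{2}$)
$k{\left(m \right)} = - \frac{5}{2}$ ($k{\left(m \right)} = - \frac{3}{2} + \frac{1}{2} \left(-2\right) = - \frac{3}{2} - 1 = - \frac{5}{2}$)
$H{\left(A,T \right)} = \frac{45}{2}$ ($H{\left(A,T \right)} = \left(- \frac{5}{2}\right) \left(-9\right) = \frac{45}{2}$)
$\left(H{\left(v{\left(1 \right)},-10 \right)} - 67\right)^{2} = \left(\frac{45}{2} - 67\right)^{2} = \left(- \frac{89}{2}\right)^{2} = \frac{7921}{4}$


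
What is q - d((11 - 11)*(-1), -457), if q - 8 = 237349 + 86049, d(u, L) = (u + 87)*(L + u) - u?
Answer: 363165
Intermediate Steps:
d(u, L) = -u + (87 + u)*(L + u) (d(u, L) = (87 + u)*(L + u) - u = -u + (87 + u)*(L + u))
q = 323406 (q = 8 + (237349 + 86049) = 8 + 323398 = 323406)
q - d((11 - 11)*(-1), -457) = 323406 - (((11 - 11)*(-1))**2 + 86*((11 - 11)*(-1)) + 87*(-457) - 457*(11 - 11)*(-1)) = 323406 - ((0*(-1))**2 + 86*(0*(-1)) - 39759 - 0*(-1)) = 323406 - (0**2 + 86*0 - 39759 - 457*0) = 323406 - (0 + 0 - 39759 + 0) = 323406 - 1*(-39759) = 323406 + 39759 = 363165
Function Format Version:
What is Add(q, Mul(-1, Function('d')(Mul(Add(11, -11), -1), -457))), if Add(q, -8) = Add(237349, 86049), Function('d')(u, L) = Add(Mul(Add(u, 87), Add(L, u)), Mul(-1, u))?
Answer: 363165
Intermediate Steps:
Function('d')(u, L) = Add(Mul(-1, u), Mul(Add(87, u), Add(L, u))) (Function('d')(u, L) = Add(Mul(Add(87, u), Add(L, u)), Mul(-1, u)) = Add(Mul(-1, u), Mul(Add(87, u), Add(L, u))))
q = 323406 (q = Add(8, Add(237349, 86049)) = Add(8, 323398) = 323406)
Add(q, Mul(-1, Function('d')(Mul(Add(11, -11), -1), -457))) = Add(323406, Mul(-1, Add(Pow(Mul(Add(11, -11), -1), 2), Mul(86, Mul(Add(11, -11), -1)), Mul(87, -457), Mul(-457, Mul(Add(11, -11), -1))))) = Add(323406, Mul(-1, Add(Pow(Mul(0, -1), 2), Mul(86, Mul(0, -1)), -39759, Mul(-457, Mul(0, -1))))) = Add(323406, Mul(-1, Add(Pow(0, 2), Mul(86, 0), -39759, Mul(-457, 0)))) = Add(323406, Mul(-1, Add(0, 0, -39759, 0))) = Add(323406, Mul(-1, -39759)) = Add(323406, 39759) = 363165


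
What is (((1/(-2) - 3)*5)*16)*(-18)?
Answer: 5040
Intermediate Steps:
(((1/(-2) - 3)*5)*16)*(-18) = (((-1/2 - 3)*5)*16)*(-18) = (-7/2*5*16)*(-18) = -35/2*16*(-18) = -280*(-18) = 5040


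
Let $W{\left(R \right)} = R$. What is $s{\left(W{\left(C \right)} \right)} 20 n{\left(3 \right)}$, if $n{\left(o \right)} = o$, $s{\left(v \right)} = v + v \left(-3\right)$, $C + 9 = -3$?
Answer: $1440$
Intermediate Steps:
$C = -12$ ($C = -9 - 3 = -12$)
$s{\left(v \right)} = - 2 v$ ($s{\left(v \right)} = v - 3 v = - 2 v$)
$s{\left(W{\left(C \right)} \right)} 20 n{\left(3 \right)} = \left(-2\right) \left(-12\right) 20 \cdot 3 = 24 \cdot 20 \cdot 3 = 480 \cdot 3 = 1440$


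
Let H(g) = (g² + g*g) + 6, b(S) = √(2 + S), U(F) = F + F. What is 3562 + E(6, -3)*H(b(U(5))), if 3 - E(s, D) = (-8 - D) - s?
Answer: 3982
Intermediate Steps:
U(F) = 2*F
E(s, D) = 11 + D + s (E(s, D) = 3 - ((-8 - D) - s) = 3 - (-8 - D - s) = 3 + (8 + D + s) = 11 + D + s)
H(g) = 6 + 2*g² (H(g) = (g² + g²) + 6 = 2*g² + 6 = 6 + 2*g²)
3562 + E(6, -3)*H(b(U(5))) = 3562 + (11 - 3 + 6)*(6 + 2*(√(2 + 2*5))²) = 3562 + 14*(6 + 2*(√(2 + 10))²) = 3562 + 14*(6 + 2*(√12)²) = 3562 + 14*(6 + 2*(2*√3)²) = 3562 + 14*(6 + 2*12) = 3562 + 14*(6 + 24) = 3562 + 14*30 = 3562 + 420 = 3982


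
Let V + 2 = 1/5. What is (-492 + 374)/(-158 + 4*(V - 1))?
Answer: 295/423 ≈ 0.69740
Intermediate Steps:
V = -9/5 (V = -2 + 1/5 = -9/5 ≈ -1.8000)
(-492 + 374)/(-158 + 4*(V - 1)) = (-492 + 374)/(-158 + 4*(-9/5 - 1)) = -118/(-158 + 4*(-14/5)) = -118/(-158 - 56/5) = -118/(-846/5) = -118*(-5/846) = 295/423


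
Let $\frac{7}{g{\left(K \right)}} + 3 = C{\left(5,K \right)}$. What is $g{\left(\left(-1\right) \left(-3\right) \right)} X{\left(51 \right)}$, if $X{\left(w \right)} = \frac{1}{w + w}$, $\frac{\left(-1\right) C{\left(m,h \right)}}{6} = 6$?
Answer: $- \frac{7}{3978} \approx -0.0017597$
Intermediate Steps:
$C{\left(m,h \right)} = -36$ ($C{\left(m,h \right)} = \left(-6\right) 6 = -36$)
$X{\left(w \right)} = \frac{1}{2 w}$
$g{\left(K \right)} = - \frac{7}{39}$ ($g{\left(K \right)} = \frac{7}{-3 - 36} = \frac{7}{-39} = 7 \left(- \frac{1}{39}\right) = - \frac{7}{39}$)
$g{\left(\left(-1\right) \left(-3\right) \right)} X{\left(51 \right)} = - \frac{7 \frac{1}{2 \cdot 51}}{39} = - \frac{7 \cdot \frac{1}{2} \cdot \frac{1}{51}}{39} = \left(- \frac{7}{39}\right) \frac{1}{102} = - \frac{7}{3978}$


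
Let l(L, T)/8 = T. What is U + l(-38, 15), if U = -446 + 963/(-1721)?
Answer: -562009/1721 ≈ -326.56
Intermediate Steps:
l(L, T) = 8*T
U = -768529/1721 (U = -446 + 963*(-1/1721) = -446 - 963/1721 = -768529/1721 ≈ -446.56)
U + l(-38, 15) = -768529/1721 + 8*15 = -768529/1721 + 120 = -562009/1721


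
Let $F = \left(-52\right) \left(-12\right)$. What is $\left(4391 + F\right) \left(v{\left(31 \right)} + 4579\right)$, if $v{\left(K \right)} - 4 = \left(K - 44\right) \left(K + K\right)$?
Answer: $18941655$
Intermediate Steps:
$v{\left(K \right)} = 4 + 2 K \left(-44 + K\right)$ ($v{\left(K \right)} = 4 + \left(K - 44\right) \left(K + K\right) = 4 + \left(-44 + K\right) 2 K = 4 + 2 K \left(-44 + K\right)$)
$F = 624$
$\left(4391 + F\right) \left(v{\left(31 \right)} + 4579\right) = \left(4391 + 624\right) \left(\left(4 - 2728 + 2 \cdot 31^{2}\right) + 4579\right) = 5015 \left(\left(4 - 2728 + 2 \cdot 961\right) + 4579\right) = 5015 \left(\left(4 - 2728 + 1922\right) + 4579\right) = 5015 \left(-802 + 4579\right) = 5015 \cdot 3777 = 18941655$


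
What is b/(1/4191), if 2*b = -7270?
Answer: -15234285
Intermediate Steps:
b = -3635 (b = (1/2)*(-7270) = -3635)
b/(1/4191) = -3635/(1/4191) = -3635/1/4191 = -3635*4191 = -15234285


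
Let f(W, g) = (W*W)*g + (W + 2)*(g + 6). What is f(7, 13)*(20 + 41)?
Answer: 49288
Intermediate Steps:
f(W, g) = g*W² + (2 + W)*(6 + g) (f(W, g) = W²*g + (2 + W)*(6 + g) = g*W² + (2 + W)*(6 + g))
f(7, 13)*(20 + 41) = (12 + 2*13 + 6*7 + 7*13 + 13*7²)*(20 + 41) = (12 + 26 + 42 + 91 + 13*49)*61 = (12 + 26 + 42 + 91 + 637)*61 = 808*61 = 49288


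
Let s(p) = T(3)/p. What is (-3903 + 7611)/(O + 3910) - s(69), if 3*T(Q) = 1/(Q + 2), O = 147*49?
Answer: 3826667/11501955 ≈ 0.33270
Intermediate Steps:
O = 7203
T(Q) = 1/(3*(2 + Q)) (T(Q) = 1/(3*(Q + 2)) = 1/(3*(2 + Q)))
s(p) = 1/(15*p) (s(p) = (1/(3*(2 + 3)))/p = ((1/3)/5)/p = ((1/3)*(1/5))/p = 1/(15*p))
(-3903 + 7611)/(O + 3910) - s(69) = (-3903 + 7611)/(7203 + 3910) - 1/(15*69) = 3708/11113 - 1/(15*69) = 3708*(1/11113) - 1*1/1035 = 3708/11113 - 1/1035 = 3826667/11501955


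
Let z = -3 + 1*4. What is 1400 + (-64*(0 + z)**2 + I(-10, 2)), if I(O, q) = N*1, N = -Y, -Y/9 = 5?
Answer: 1381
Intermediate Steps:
Y = -45 (Y = -9*5 = -45)
z = 1 (z = -3 + 4 = 1)
N = 45 (N = -1*(-45) = 45)
I(O, q) = 45 (I(O, q) = 45*1 = 45)
1400 + (-64*(0 + z)**2 + I(-10, 2)) = 1400 + (-64*(0 + 1)**2 + 45) = 1400 + (-64*1**2 + 45) = 1400 + (-64*1 + 45) = 1400 + (-64 + 45) = 1400 - 19 = 1381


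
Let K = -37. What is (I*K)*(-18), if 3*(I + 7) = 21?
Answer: 0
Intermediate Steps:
I = 0 (I = -7 + (⅓)*21 = -7 + 7 = 0)
(I*K)*(-18) = (0*(-37))*(-18) = 0*(-18) = 0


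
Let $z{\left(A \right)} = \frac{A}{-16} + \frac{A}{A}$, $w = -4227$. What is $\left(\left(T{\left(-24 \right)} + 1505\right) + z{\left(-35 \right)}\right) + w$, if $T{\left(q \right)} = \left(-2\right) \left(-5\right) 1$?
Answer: $- \frac{43341}{16} \approx -2708.8$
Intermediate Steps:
$z{\left(A \right)} = 1 - \frac{A}{16}$ ($z{\left(A \right)} = A \left(- \frac{1}{16}\right) + 1 = - \frac{A}{16} + 1 = 1 - \frac{A}{16}$)
$T{\left(q \right)} = 10$ ($T{\left(q \right)} = 10 \cdot 1 = 10$)
$\left(\left(T{\left(-24 \right)} + 1505\right) + z{\left(-35 \right)}\right) + w = \left(\left(10 + 1505\right) + \left(1 - - \frac{35}{16}\right)\right) - 4227 = \left(1515 + \left(1 + \frac{35}{16}\right)\right) - 4227 = \left(1515 + \frac{51}{16}\right) - 4227 = \frac{24291}{16} - 4227 = - \frac{43341}{16}$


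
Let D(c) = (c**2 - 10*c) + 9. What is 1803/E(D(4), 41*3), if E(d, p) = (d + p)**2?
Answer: 601/3888 ≈ 0.15458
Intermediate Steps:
D(c) = 9 + c**2 - 10*c
1803/E(D(4), 41*3) = 1803/(((9 + 4**2 - 10*4) + 41*3)**2) = 1803/(((9 + 16 - 40) + 123)**2) = 1803/((-15 + 123)**2) = 1803/(108**2) = 1803/11664 = 1803*(1/11664) = 601/3888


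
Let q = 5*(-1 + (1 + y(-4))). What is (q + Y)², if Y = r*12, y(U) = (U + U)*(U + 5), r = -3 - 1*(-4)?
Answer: 784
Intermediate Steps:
r = 1 (r = -3 + 4 = 1)
y(U) = 2*U*(5 + U) (y(U) = (2*U)*(5 + U) = 2*U*(5 + U))
Y = 12 (Y = 1*12 = 12)
q = -40 (q = 5*(-1 + (1 + 2*(-4)*(5 - 4))) = 5*(-1 + (1 + 2*(-4)*1)) = 5*(-1 + (1 - 8)) = 5*(-1 - 7) = 5*(-8) = -40)
(q + Y)² = (-40 + 12)² = (-28)² = 784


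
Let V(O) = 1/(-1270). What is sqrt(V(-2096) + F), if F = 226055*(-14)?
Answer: I*sqrt(5104457534270)/1270 ≈ 1779.0*I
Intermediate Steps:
V(O) = -1/1270
F = -3164770
sqrt(V(-2096) + F) = sqrt(-1/1270 - 3164770) = sqrt(-4019257901/1270) = I*sqrt(5104457534270)/1270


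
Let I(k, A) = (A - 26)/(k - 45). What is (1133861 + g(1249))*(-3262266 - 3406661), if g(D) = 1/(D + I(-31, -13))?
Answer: -718075662495029013/94963 ≈ -7.5616e+12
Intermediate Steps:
I(k, A) = (-26 + A)/(-45 + k)
g(D) = 1/(39/76 + D) (g(D) = 1/(D + (-26 - 13)/(-45 - 31)) = 1/(D - 39/(-76)) = 1/(D - 1/76*(-39)) = 1/(D + 39/76) = 1/(39/76 + D))
(1133861 + g(1249))*(-3262266 - 3406661) = (1133861 + 76/(39 + 76*1249))*(-3262266 - 3406661) = (1133861 + 76/(39 + 94924))*(-6668927) = (1133861 + 76/94963)*(-6668927) = (107674842219/94963)*(-6668927) = -718075662495029013/94963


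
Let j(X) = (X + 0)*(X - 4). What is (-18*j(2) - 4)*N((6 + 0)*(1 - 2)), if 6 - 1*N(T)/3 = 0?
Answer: 1224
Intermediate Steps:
N(T) = 18 (N(T) = 18 - 3*0 = 18 + 0 = 18)
j(X) = X*(-4 + X)
(-18*j(2) - 4)*N((6 + 0)*(1 - 2)) = (-36*(-4 + 2) - 4)*18 = (-36*(-2) - 4)*18 = (-18*(-4) - 4)*18 = (72 - 4)*18 = 68*18 = 1224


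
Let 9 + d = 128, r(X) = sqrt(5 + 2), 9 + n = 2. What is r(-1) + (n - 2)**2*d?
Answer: 9639 + sqrt(7) ≈ 9641.6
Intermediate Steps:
n = -7 (n = -9 + 2 = -7)
r(X) = sqrt(7)
d = 119 (d = -9 + 128 = 119)
r(-1) + (n - 2)**2*d = sqrt(7) + (-7 - 2)**2*119 = sqrt(7) + (-9)**2*119 = sqrt(7) + 81*119 = sqrt(7) + 9639 = 9639 + sqrt(7)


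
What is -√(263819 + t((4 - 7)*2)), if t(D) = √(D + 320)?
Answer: -√(263819 + √314) ≈ -513.65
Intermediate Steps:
t(D) = √(320 + D)
-√(263819 + t((4 - 7)*2)) = -√(263819 + √(320 + (4 - 7)*2)) = -√(263819 + √(320 - 3*2)) = -√(263819 + √(320 - 6)) = -√(263819 + √314)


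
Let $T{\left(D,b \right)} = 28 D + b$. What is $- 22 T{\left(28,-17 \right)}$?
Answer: $-16874$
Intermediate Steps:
$T{\left(D,b \right)} = b + 28 D$
$- 22 T{\left(28,-17 \right)} = - 22 \left(-17 + 28 \cdot 28\right) = - 22 \left(-17 + 784\right) = \left(-22\right) 767 = -16874$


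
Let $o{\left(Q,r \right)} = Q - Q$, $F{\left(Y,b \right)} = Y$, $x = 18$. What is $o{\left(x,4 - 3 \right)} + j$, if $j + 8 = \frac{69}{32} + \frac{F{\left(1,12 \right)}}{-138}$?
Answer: $- \frac{12919}{2208} \approx -5.851$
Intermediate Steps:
$o{\left(Q,r \right)} = 0$
$j = - \frac{12919}{2208}$ ($j = -8 + \left(\frac{69}{32} + 1 \frac{1}{-138}\right) = -8 + \left(69 \cdot \frac{1}{32} + 1 \left(- \frac{1}{138}\right)\right) = -8 + \left(\frac{69}{32} - \frac{1}{138}\right) = -8 + \frac{4745}{2208} = - \frac{12919}{2208} \approx -5.851$)
$o{\left(x,4 - 3 \right)} + j = 0 - \frac{12919}{2208} = - \frac{12919}{2208}$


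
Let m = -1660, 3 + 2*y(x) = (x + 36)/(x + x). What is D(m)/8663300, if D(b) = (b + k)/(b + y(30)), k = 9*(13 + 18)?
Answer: 1381/14389308135 ≈ 9.5974e-8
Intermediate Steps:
y(x) = -3/2 + (36 + x)/(4*x) (y(x) = -3/2 + ((x + 36)/(x + x))/2 = -3/2 + ((36 + x)/((2*x)))/2 = -3/2 + ((36 + x)*(1/(2*x)))/2 = -3/2 + ((36 + x)/(2*x))/2 = -3/2 + (36 + x)/(4*x))
k = 279 (k = 9*31 = 279)
D(b) = (279 + b)/(-19/20 + b) (D(b) = (b + 279)/(b + (-5/4 + 9/30)) = (279 + b)/(b + (-5/4 + 9*(1/30))) = (279 + b)/(b + (-5/4 + 3/10)) = (279 + b)/(b - 19/20) = (279 + b)/(-19/20 + b))
D(m)/8663300 = (20*(279 - 1660)/(-19 + 20*(-1660)))/8663300 = (20*(-1381)/(-19 - 33200))*(1/8663300) = (20*(-1381)/(-33219))*(1/8663300) = (20*(-1/33219)*(-1381))*(1/8663300) = (27620/33219)*(1/8663300) = 1381/14389308135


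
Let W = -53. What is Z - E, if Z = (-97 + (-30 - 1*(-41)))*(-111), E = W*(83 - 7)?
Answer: 13574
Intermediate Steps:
E = -4028 (E = -53*(83 - 7) = -53*76 = -4028)
Z = 9546 (Z = (-97 + (-30 + 41))*(-111) = (-97 + 11)*(-111) = -86*(-111) = 9546)
Z - E = 9546 - 1*(-4028) = 9546 + 4028 = 13574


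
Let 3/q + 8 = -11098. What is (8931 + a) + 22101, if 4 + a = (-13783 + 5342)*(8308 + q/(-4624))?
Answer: -1199920387054841/17118048 ≈ -7.0097e+7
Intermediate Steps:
q = -1/3702 (q = 3/(-8 - 11098) = 3/(-11106) = 3*(-1/11106) = -1/3702 ≈ -0.00027012)
a = -1200451594320377/17118048 (a = -4 + (-13783 + 5342)*(8308 - 1/3702/(-4624)) = -4 - 8441*(8308 - 1/3702*(-1/4624)) = -4 - 8441*(8308 + 1/17118048) = -4 - 8441*142216742785/17118048 = -4 - 1200451525848185/17118048 = -1200451594320377/17118048 ≈ -7.0128e+7)
(8931 + a) + 22101 = (8931 - 1200451594320377/17118048) + 22101 = -1200298713033689/17118048 + 22101 = -1199920387054841/17118048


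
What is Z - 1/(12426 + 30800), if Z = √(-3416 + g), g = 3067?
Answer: -1/43226 + I*√349 ≈ -2.3134e-5 + 18.682*I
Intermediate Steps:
Z = I*√349 (Z = √(-3416 + 3067) = √(-349) = I*√349 ≈ 18.682*I)
Z - 1/(12426 + 30800) = I*√349 - 1/(12426 + 30800) = I*√349 - 1/43226 = -1/43226 + I*√349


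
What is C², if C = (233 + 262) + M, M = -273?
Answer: 49284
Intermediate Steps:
C = 222 (C = (233 + 262) - 273 = 495 - 273 = 222)
C² = 222² = 49284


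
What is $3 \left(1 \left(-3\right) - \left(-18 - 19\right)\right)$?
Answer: $102$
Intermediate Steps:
$3 \left(1 \left(-3\right) - \left(-18 - 19\right)\right) = 3 \left(-3 - \left(-18 - 19\right)\right) = 3 \left(-3 - -37\right) = 3 \left(-3 + 37\right) = 3 \cdot 34 = 102$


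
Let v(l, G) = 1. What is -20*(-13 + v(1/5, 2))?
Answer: 240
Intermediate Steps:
-20*(-13 + v(1/5, 2)) = -20*(-13 + 1) = -20*(-12) = 240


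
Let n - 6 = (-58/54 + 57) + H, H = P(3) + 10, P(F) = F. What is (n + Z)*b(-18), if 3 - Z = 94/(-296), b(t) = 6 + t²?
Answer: 17196355/666 ≈ 25820.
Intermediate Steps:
Z = 491/148 (Z = 3 - 94/(-296) = 3 - 94*(-1)/296 = 3 - 1*(-47/148) = 3 + 47/148 = 491/148 ≈ 3.3176)
H = 13 (H = 3 + 10 = 13)
n = 2023/27 (n = 6 + ((-58/54 + 57) + 13) = 6 + ((-58*1/54 + 57) + 13) = 6 + ((-29/27 + 57) + 13) = 6 + (1510/27 + 13) = 6 + 1861/27 = 2023/27 ≈ 74.926)
(n + Z)*b(-18) = (2023/27 + 491/148)*(6 + (-18)²) = 312661*(6 + 324)/3996 = (312661/3996)*330 = 17196355/666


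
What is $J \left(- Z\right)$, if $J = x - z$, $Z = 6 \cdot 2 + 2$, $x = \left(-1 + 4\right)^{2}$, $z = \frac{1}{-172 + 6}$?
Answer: $- \frac{10465}{83} \approx -126.08$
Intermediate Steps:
$z = - \frac{1}{166}$ ($z = \frac{1}{-166} = - \frac{1}{166} \approx -0.0060241$)
$x = 9$ ($x = 3^{2} = 9$)
$Z = 14$ ($Z = 12 + 2 = 14$)
$J = \frac{1495}{166}$ ($J = 9 - - \frac{1}{166} = 9 + \frac{1}{166} = \frac{1495}{166} \approx 9.006$)
$J \left(- Z\right) = \frac{1495 \left(\left(-1\right) 14\right)}{166} = \frac{1495}{166} \left(-14\right) = - \frac{10465}{83}$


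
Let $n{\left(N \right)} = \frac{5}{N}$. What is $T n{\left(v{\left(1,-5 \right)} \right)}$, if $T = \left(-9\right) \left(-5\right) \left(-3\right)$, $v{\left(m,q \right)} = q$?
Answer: $135$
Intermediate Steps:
$T = -135$ ($T = 45 \left(-3\right) = -135$)
$T n{\left(v{\left(1,-5 \right)} \right)} = - 135 \frac{5}{-5} = - 135 \cdot 5 \left(- \frac{1}{5}\right) = \left(-135\right) \left(-1\right) = 135$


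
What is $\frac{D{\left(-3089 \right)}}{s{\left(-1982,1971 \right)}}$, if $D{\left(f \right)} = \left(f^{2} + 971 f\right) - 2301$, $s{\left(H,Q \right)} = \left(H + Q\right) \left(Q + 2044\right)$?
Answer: $- \frac{6540201}{44165} \approx -148.09$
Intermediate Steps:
$s{\left(H,Q \right)} = \left(2044 + Q\right) \left(H + Q\right)$ ($s{\left(H,Q \right)} = \left(H + Q\right) \left(2044 + Q\right) = \left(2044 + Q\right) \left(H + Q\right)$)
$D{\left(f \right)} = -2301 + f^{2} + 971 f$
$\frac{D{\left(-3089 \right)}}{s{\left(-1982,1971 \right)}} = \frac{-2301 + \left(-3089\right)^{2} + 971 \left(-3089\right)}{1971^{2} + 2044 \left(-1982\right) + 2044 \cdot 1971 - 3906522} = \frac{-2301 + 9541921 - 2999419}{3884841 - 4051208 + 4028724 - 3906522} = \frac{6540201}{-44165} = 6540201 \left(- \frac{1}{44165}\right) = - \frac{6540201}{44165}$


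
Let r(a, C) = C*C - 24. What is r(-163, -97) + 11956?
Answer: 21341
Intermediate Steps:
r(a, C) = -24 + C² (r(a, C) = C² - 24 = -24 + C²)
r(-163, -97) + 11956 = (-24 + (-97)²) + 11956 = (-24 + 9409) + 11956 = 9385 + 11956 = 21341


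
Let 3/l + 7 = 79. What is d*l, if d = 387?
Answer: 129/8 ≈ 16.125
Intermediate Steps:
l = 1/24 (l = 3/(-7 + 79) = 3/72 = 3*(1/72) = 1/24 ≈ 0.041667)
d*l = 387*(1/24) = 129/8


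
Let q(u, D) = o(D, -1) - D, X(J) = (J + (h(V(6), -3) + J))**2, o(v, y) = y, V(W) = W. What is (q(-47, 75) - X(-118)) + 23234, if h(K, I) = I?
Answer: -33963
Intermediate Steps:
X(J) = (-3 + 2*J)**2 (X(J) = (J + (-3 + J))**2 = (-3 + 2*J)**2)
q(u, D) = -1 - D
(q(-47, 75) - X(-118)) + 23234 = ((-1 - 1*75) - (-3 + 2*(-118))**2) + 23234 = ((-1 - 75) - (-3 - 236)**2) + 23234 = (-76 - 1*(-239)**2) + 23234 = (-76 - 1*57121) + 23234 = (-76 - 57121) + 23234 = -57197 + 23234 = -33963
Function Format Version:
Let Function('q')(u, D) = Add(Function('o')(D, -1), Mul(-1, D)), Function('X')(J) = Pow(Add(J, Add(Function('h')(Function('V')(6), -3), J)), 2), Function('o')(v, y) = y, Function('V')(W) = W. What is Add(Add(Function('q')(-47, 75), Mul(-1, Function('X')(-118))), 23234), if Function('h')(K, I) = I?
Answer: -33963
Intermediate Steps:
Function('X')(J) = Pow(Add(-3, Mul(2, J)), 2) (Function('X')(J) = Pow(Add(J, Add(-3, J)), 2) = Pow(Add(-3, Mul(2, J)), 2))
Function('q')(u, D) = Add(-1, Mul(-1, D))
Add(Add(Function('q')(-47, 75), Mul(-1, Function('X')(-118))), 23234) = Add(Add(Add(-1, Mul(-1, 75)), Mul(-1, Pow(Add(-3, Mul(2, -118)), 2))), 23234) = Add(Add(Add(-1, -75), Mul(-1, Pow(Add(-3, -236), 2))), 23234) = Add(Add(-76, Mul(-1, Pow(-239, 2))), 23234) = Add(Add(-76, Mul(-1, 57121)), 23234) = Add(Add(-76, -57121), 23234) = Add(-57197, 23234) = -33963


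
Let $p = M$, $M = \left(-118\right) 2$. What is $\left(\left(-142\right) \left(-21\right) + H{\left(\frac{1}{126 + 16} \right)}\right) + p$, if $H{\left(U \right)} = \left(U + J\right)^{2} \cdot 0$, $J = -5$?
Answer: $2746$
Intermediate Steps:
$M = -236$
$p = -236$
$H{\left(U \right)} = 0$ ($H{\left(U \right)} = \left(U - 5\right)^{2} \cdot 0 = \left(-5 + U\right)^{2} \cdot 0 = 0$)
$\left(\left(-142\right) \left(-21\right) + H{\left(\frac{1}{126 + 16} \right)}\right) + p = \left(\left(-142\right) \left(-21\right) + 0\right) - 236 = \left(2982 + 0\right) - 236 = 2982 - 236 = 2746$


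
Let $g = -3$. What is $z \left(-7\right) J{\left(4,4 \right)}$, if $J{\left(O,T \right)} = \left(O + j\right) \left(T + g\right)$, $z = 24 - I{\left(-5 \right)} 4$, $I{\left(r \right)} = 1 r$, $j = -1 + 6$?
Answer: $-2772$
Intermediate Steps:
$j = 5$
$I{\left(r \right)} = r$
$z = 44$ ($z = 24 - \left(-5\right) 4 = 24 - -20 = 24 + 20 = 44$)
$J{\left(O,T \right)} = \left(-3 + T\right) \left(5 + O\right)$ ($J{\left(O,T \right)} = \left(O + 5\right) \left(T - 3\right) = \left(5 + O\right) \left(-3 + T\right) = \left(-3 + T\right) \left(5 + O\right)$)
$z \left(-7\right) J{\left(4,4 \right)} = 44 \left(-7\right) \left(-15 - 12 + 5 \cdot 4 + 4 \cdot 4\right) = - 308 \left(-15 - 12 + 20 + 16\right) = \left(-308\right) 9 = -2772$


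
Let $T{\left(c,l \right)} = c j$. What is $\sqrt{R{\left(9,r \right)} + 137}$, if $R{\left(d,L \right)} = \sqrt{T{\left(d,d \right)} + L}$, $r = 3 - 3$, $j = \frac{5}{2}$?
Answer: $\frac{\sqrt{548 + 6 \sqrt{10}}}{2} \approx 11.906$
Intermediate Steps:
$j = \frac{5}{2}$ ($j = 5 \cdot \frac{1}{2} = \frac{5}{2} \approx 2.5$)
$r = 0$
$T{\left(c,l \right)} = \frac{5 c}{2}$ ($T{\left(c,l \right)} = c \frac{5}{2} = \frac{5 c}{2}$)
$R{\left(d,L \right)} = \sqrt{L + \frac{5 d}{2}}$ ($R{\left(d,L \right)} = \sqrt{\frac{5 d}{2} + L} = \sqrt{L + \frac{5 d}{2}}$)
$\sqrt{R{\left(9,r \right)} + 137} = \sqrt{\frac{\sqrt{4 \cdot 0 + 10 \cdot 9}}{2} + 137} = \sqrt{\frac{\sqrt{0 + 90}}{2} + 137} = \sqrt{\frac{\sqrt{90}}{2} + 137} = \sqrt{\frac{3 \sqrt{10}}{2} + 137} = \sqrt{137 + \frac{3 \sqrt{10}}{2}}$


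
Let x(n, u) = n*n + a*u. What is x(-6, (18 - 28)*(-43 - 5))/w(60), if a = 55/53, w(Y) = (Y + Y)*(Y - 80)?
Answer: -2359/10600 ≈ -0.22255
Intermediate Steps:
w(Y) = 2*Y*(-80 + Y) (w(Y) = (2*Y)*(-80 + Y) = 2*Y*(-80 + Y))
a = 55/53 (a = 55*(1/53) = 55/53 ≈ 1.0377)
x(n, u) = n**2 + 55*u/53 (x(n, u) = n*n + 55*u/53 = n**2 + 55*u/53)
x(-6, (18 - 28)*(-43 - 5))/w(60) = ((-6)**2 + 55*((18 - 28)*(-43 - 5))/53)/((2*60*(-80 + 60))) = (36 + 55*(-10*(-48))/53)/((2*60*(-20))) = (36 + (55/53)*480)/(-2400) = (36 + 26400/53)*(-1/2400) = (28308/53)*(-1/2400) = -2359/10600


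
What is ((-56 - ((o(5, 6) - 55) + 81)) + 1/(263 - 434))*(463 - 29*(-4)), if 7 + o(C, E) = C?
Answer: -2640433/57 ≈ -46323.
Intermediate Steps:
o(C, E) = -7 + C
((-56 - ((o(5, 6) - 55) + 81)) + 1/(263 - 434))*(463 - 29*(-4)) = ((-56 - (((-7 + 5) - 55) + 81)) + 1/(263 - 434))*(463 - 29*(-4)) = ((-56 - ((-2 - 55) + 81)) + 1/(-171))*(463 + 116) = ((-56 - (-57 + 81)) - 1/171)*579 = ((-56 - 1*24) - 1/171)*579 = ((-56 - 24) - 1/171)*579 = (-80 - 1/171)*579 = -13681/171*579 = -2640433/57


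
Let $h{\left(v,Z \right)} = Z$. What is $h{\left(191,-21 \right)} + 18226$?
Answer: $18205$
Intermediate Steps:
$h{\left(191,-21 \right)} + 18226 = -21 + 18226 = 18205$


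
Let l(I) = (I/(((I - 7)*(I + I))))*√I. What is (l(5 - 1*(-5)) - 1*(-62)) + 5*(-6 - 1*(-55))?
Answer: 307 + √10/6 ≈ 307.53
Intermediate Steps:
l(I) = √I/(2*(-7 + I)) (l(I) = (I/(((-7 + I)*(2*I))))*√I = (I/((2*I*(-7 + I))))*√I = (I*(1/(2*I*(-7 + I))))*√I = (1/(2*(-7 + I)))*√I = √I/(2*(-7 + I)))
(l(5 - 1*(-5)) - 1*(-62)) + 5*(-6 - 1*(-55)) = (√(5 - 1*(-5))/(2*(-7 + (5 - 1*(-5)))) - 1*(-62)) + 5*(-6 - 1*(-55)) = (√(5 + 5)/(2*(-7 + (5 + 5))) + 62) + 5*(-6 + 55) = (√10/(2*(-7 + 10)) + 62) + 5*49 = ((½)*√10/3 + 62) + 245 = ((½)*√10*(⅓) + 62) + 245 = (√10/6 + 62) + 245 = (62 + √10/6) + 245 = 307 + √10/6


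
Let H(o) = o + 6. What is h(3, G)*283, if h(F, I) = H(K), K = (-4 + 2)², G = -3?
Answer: 2830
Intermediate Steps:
K = 4 (K = (-2)² = 4)
H(o) = 6 + o
h(F, I) = 10 (h(F, I) = 6 + 4 = 10)
h(3, G)*283 = 10*283 = 2830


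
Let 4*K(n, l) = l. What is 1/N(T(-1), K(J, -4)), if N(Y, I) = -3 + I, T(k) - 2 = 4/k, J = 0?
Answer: -¼ ≈ -0.25000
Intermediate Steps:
K(n, l) = l/4
T(k) = 2 + 4/k
1/N(T(-1), K(J, -4)) = 1/(-3 + (¼)*(-4)) = 1/(-3 - 1) = 1/(-4) = -¼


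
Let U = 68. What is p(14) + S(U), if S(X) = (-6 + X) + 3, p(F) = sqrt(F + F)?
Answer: 65 + 2*sqrt(7) ≈ 70.292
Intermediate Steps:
p(F) = sqrt(2)*sqrt(F) (p(F) = sqrt(2*F) = sqrt(2)*sqrt(F))
S(X) = -3 + X
p(14) + S(U) = sqrt(2)*sqrt(14) + (-3 + 68) = 2*sqrt(7) + 65 = 65 + 2*sqrt(7)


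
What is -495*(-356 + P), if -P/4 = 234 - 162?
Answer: 318780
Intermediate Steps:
P = -288 (P = -4*(234 - 162) = -4*72 = -288)
-495*(-356 + P) = -495*(-356 - 288) = -495*(-644) = 318780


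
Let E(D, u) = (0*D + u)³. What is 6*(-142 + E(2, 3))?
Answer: -690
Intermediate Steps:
E(D, u) = u³ (E(D, u) = (0 + u)³ = u³)
6*(-142 + E(2, 3)) = 6*(-142 + 3³) = 6*(-142 + 27) = 6*(-115) = -690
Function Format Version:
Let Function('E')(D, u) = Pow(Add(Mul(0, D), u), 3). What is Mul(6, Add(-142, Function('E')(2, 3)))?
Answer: -690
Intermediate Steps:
Function('E')(D, u) = Pow(u, 3) (Function('E')(D, u) = Pow(Add(0, u), 3) = Pow(u, 3))
Mul(6, Add(-142, Function('E')(2, 3))) = Mul(6, Add(-142, Pow(3, 3))) = Mul(6, Add(-142, 27)) = Mul(6, -115) = -690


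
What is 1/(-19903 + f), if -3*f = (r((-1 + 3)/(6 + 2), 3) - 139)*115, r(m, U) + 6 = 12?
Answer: -3/44414 ≈ -6.7546e-5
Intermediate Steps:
r(m, U) = 6 (r(m, U) = -6 + 12 = 6)
f = 15295/3 (f = -(6 - 139)*115/3 = -(-133)*115/3 = -1/3*(-15295) = 15295/3 ≈ 5098.3)
1/(-19903 + f) = 1/(-19903 + 15295/3) = 1/(-44414/3) = -3/44414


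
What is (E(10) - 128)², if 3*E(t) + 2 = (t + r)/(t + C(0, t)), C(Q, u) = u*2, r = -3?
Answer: 133934329/8100 ≈ 16535.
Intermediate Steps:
C(Q, u) = 2*u
E(t) = -⅔ + (-3 + t)/(9*t) (E(t) = -⅔ + ((t - 3)/(t + 2*t))/3 = -⅔ + ((-3 + t)/((3*t)))/3 = -⅔ + ((-3 + t)*(1/(3*t)))/3 = -⅔ + ((-3 + t)/(3*t))/3 = -⅔ + (-3 + t)/(9*t))
(E(10) - 128)² = ((⅑)*(-3 - 5*10)/10 - 128)² = ((⅑)*(⅒)*(-3 - 50) - 128)² = ((⅑)*(⅒)*(-53) - 128)² = (-53/90 - 128)² = (-11573/90)² = 133934329/8100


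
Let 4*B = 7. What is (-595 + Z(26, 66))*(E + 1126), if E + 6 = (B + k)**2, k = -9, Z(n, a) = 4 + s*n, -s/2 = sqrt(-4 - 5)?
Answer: -11087751/16 - 731679*I/4 ≈ -6.9298e+5 - 1.8292e+5*I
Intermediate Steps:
B = 7/4 (B = (1/4)*7 = 7/4 ≈ 1.7500)
s = -6*I (s = -2*sqrt(-4 - 5) = -6*I ≈ -6.0*I)
Z(n, a) = 4 - 6*I*n (Z(n, a) = 4 + (-6*I)*n = 4 - 6*I*n)
E = 745/16 (E = -6 + (7/4 - 9)**2 = -6 + (-29/4)**2 = -6 + 841/16 = 745/16 ≈ 46.563)
(-595 + Z(26, 66))*(E + 1126) = (-595 + (4 - 6*I*26))*(745/16 + 1126) = (-595 + (4 - 156*I))*(18761/16) = (-591 - 156*I)*(18761/16) = -11087751/16 - 731679*I/4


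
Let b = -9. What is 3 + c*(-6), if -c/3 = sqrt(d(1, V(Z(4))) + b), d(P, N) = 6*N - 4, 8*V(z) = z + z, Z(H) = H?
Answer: 3 + 18*I*sqrt(7) ≈ 3.0 + 47.624*I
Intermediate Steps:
V(z) = z/4 (V(z) = (z + z)/8 = (2*z)/8 = z/4)
d(P, N) = -4 + 6*N
c = -3*I*sqrt(7) (c = -3*sqrt((-4 + 6*((1/4)*4)) - 9) = -3*sqrt((-4 + 6*1) - 9) = -3*sqrt((-4 + 6) - 9) = -3*sqrt(2 - 9) = -3*I*sqrt(7) ≈ -7.9373*I)
3 + c*(-6) = 3 - 3*I*sqrt(7)*(-6) = 3 + 18*I*sqrt(7)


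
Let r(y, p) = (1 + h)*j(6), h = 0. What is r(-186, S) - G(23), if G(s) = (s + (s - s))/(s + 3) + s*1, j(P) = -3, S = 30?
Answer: -699/26 ≈ -26.885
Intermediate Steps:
G(s) = s + s/(3 + s) (G(s) = (s + 0)/(3 + s) + s = s/(3 + s) + s = s + s/(3 + s))
r(y, p) = -3 (r(y, p) = (1 + 0)*(-3) = 1*(-3) = -3)
r(-186, S) - G(23) = -3 - 23*(4 + 23)/(3 + 23) = -3 - 23*27/26 = -3 - 1*621/26 = -3 - 621/26 = -699/26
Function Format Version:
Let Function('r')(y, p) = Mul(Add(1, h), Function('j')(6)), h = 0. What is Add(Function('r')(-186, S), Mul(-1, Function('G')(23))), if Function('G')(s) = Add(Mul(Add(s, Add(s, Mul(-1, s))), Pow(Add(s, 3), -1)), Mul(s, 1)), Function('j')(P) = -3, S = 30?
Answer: Rational(-699, 26) ≈ -26.885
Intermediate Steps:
Function('G')(s) = Add(s, Mul(s, Pow(Add(3, s), -1))) (Function('G')(s) = Add(Mul(Add(s, 0), Pow(Add(3, s), -1)), s) = Add(Mul(s, Pow(Add(3, s), -1)), s) = Add(s, Mul(s, Pow(Add(3, s), -1))))
Function('r')(y, p) = -3 (Function('r')(y, p) = Mul(Add(1, 0), -3) = Mul(1, -3) = -3)
Add(Function('r')(-186, S), Mul(-1, Function('G')(23))) = Add(-3, Mul(-1, Mul(23, Pow(Add(3, 23), -1), Add(4, 23)))) = Add(-3, Mul(-1, Mul(23, Pow(26, -1), 27))) = Add(-3, Mul(-1, Mul(23, Rational(1, 26), 27))) = Add(-3, Mul(-1, Rational(621, 26))) = Add(-3, Rational(-621, 26)) = Rational(-699, 26)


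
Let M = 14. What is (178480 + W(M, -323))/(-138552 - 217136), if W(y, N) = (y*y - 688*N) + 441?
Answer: -401341/355688 ≈ -1.1284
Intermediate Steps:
W(y, N) = 441 + y**2 - 688*N (W(y, N) = (y**2 - 688*N) + 441 = 441 + y**2 - 688*N)
(178480 + W(M, -323))/(-138552 - 217136) = (178480 + (441 + 14**2 - 688*(-323)))/(-138552 - 217136) = (178480 + (441 + 196 + 222224))/(-355688) = (178480 + 222861)*(-1/355688) = 401341*(-1/355688) = -401341/355688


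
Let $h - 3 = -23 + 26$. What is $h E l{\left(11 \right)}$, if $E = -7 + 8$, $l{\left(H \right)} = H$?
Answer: $66$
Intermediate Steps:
$h = 6$ ($h = 3 + \left(-23 + 26\right) = 3 + 3 = 6$)
$E = 1$
$h E l{\left(11 \right)} = 6 \cdot 1 \cdot 11 = 6 \cdot 11 = 66$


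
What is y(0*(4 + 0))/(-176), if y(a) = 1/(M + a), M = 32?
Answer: -1/5632 ≈ -0.00017756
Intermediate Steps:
y(a) = 1/(32 + a)
y(0*(4 + 0))/(-176) = 1/((32 + 0*(4 + 0))*(-176)) = -1/176/(32 + 0*4) = -1/176/(32 + 0) = -1/176/32 = (1/32)*(-1/176) = -1/5632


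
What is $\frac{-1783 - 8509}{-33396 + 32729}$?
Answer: $\frac{10292}{667} \approx 15.43$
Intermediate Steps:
$\frac{-1783 - 8509}{-33396 + 32729} = - \frac{10292}{-667} = \left(-10292\right) \left(- \frac{1}{667}\right) = \frac{10292}{667}$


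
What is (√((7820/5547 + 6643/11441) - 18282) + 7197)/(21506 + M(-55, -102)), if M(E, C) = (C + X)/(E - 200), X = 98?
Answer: 1835235/5484034 + 5*I*√39818400567653379/158702459926 ≈ 0.33465 + 0.0062868*I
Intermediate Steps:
M(E, C) = (98 + C)/(-200 + E) (M(E, C) = (C + 98)/(E - 200) = (98 + C)/(-200 + E))
(√((7820/5547 + 6643/11441) - 18282) + 7197)/(21506 + M(-55, -102)) = (√((7820/5547 + 6643/11441) - 18282) + 7197)/(21506 + (98 - 102)/(-200 - 55)) = (√((7820*(1/5547) + 6643*(1/11441)) - 18282) + 7197)/(21506 - 4/(-255)) = (√((7820/5547 + 6643/11441) - 18282) + 7197)/(21506 - 1/255*(-4)) = (√(126317341/63463227 - 18282) + 7197)/(21506 + 4/255) = (√(-1160108398673/63463227) + 7197)/(5484034/255) = (I*√39818400567653379/1475889 + 7197)*(255/5484034) = (7197 + I*√39818400567653379/1475889)*(255/5484034) = 1835235/5484034 + 5*I*√39818400567653379/158702459926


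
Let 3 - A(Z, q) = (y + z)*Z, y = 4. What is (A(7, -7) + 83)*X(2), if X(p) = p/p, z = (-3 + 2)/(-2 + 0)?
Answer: 109/2 ≈ 54.500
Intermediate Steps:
z = ½ (z = -1/(-2) = -1*(-½) = ½ ≈ 0.50000)
X(p) = 1
A(Z, q) = 3 - 9*Z/2 (A(Z, q) = 3 - (4 + ½)*Z = 3 - 9*Z/2)
(A(7, -7) + 83)*X(2) = ((3 - 9/2*7) + 83)*1 = ((3 - 63/2) + 83)*1 = (-57/2 + 83)*1 = (109/2)*1 = 109/2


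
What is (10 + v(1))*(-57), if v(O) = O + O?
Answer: -684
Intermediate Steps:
v(O) = 2*O
(10 + v(1))*(-57) = (10 + 2*1)*(-57) = (10 + 2)*(-57) = 12*(-57) = -684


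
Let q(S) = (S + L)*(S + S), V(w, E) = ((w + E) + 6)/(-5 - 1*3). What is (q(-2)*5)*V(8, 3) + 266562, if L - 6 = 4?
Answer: 266902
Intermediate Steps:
L = 10 (L = 6 + 4 = 10)
V(w, E) = -3/4 - E/8 - w/8 (V(w, E) = ((E + w) + 6)/(-5 - 3) = (6 + E + w)/(-8) = (6 + E + w)*(-1/8) = -3/4 - E/8 - w/8)
q(S) = 2*S*(10 + S) (q(S) = (S + 10)*(S + S) = (10 + S)*(2*S) = 2*S*(10 + S))
(q(-2)*5)*V(8, 3) + 266562 = ((2*(-2)*(10 - 2))*5)*(-3/4 - 1/8*3 - 1/8*8) + 266562 = ((2*(-2)*8)*5)*(-3/4 - 3/8 - 1) + 266562 = -32*5*(-17/8) + 266562 = -160*(-17/8) + 266562 = 340 + 266562 = 266902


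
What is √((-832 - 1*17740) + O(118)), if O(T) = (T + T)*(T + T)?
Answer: 2*√9281 ≈ 192.68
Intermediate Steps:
O(T) = 4*T² (O(T) = (2*T)*(2*T) = 4*T²)
√((-832 - 1*17740) + O(118)) = √((-832 - 1*17740) + 4*118²) = √((-832 - 17740) + 4*13924) = √(-18572 + 55696) = √37124 = 2*√9281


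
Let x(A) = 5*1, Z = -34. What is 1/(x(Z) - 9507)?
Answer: -1/9502 ≈ -0.00010524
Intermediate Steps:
x(A) = 5
1/(x(Z) - 9507) = 1/(5 - 9507) = 1/(-9502) = -1/9502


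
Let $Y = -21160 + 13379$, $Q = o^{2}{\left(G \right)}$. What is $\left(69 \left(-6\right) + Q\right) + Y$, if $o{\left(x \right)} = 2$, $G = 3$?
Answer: $-8191$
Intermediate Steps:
$Q = 4$ ($Q = 2^{2} = 4$)
$Y = -7781$
$\left(69 \left(-6\right) + Q\right) + Y = \left(69 \left(-6\right) + 4\right) - 7781 = \left(-414 + 4\right) - 7781 = -410 - 7781 = -8191$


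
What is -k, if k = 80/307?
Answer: -80/307 ≈ -0.26059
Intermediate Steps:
k = 80/307 (k = (1/307)*80 = 80/307 ≈ 0.26059)
-k = -1*80/307 = -80/307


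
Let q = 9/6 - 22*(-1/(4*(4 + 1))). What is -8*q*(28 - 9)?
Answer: -1976/5 ≈ -395.20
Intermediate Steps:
q = 13/5 (q = 9*(⅙) - 22/(5*(-4)) = 3/2 - 22/(-20) = 3/2 - 22*(-1/20) = 3/2 + 11/10 = 13/5 ≈ 2.6000)
-8*q*(28 - 9) = -104*(28 - 9)/5 = -104*19/5 = -8*247/5 = -1976/5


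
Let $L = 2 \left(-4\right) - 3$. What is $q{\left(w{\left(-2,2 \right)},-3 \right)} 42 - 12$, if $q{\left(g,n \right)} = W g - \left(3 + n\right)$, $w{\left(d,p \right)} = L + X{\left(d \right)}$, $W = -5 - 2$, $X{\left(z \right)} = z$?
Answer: $3810$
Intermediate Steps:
$L = -11$ ($L = -8 - 3 = -11$)
$W = -7$ ($W = -5 - 2 = -7$)
$w{\left(d,p \right)} = -11 + d$
$q{\left(g,n \right)} = -3 - n - 7 g$ ($q{\left(g,n \right)} = - 7 g - \left(3 + n\right) = -3 - n - 7 g$)
$q{\left(w{\left(-2,2 \right)},-3 \right)} 42 - 12 = \left(-3 - -3 - 7 \left(-11 - 2\right)\right) 42 - 12 = \left(-3 + 3 - -91\right) 42 - 12 = \left(-3 + 3 + 91\right) 42 - 12 = 91 \cdot 42 - 12 = 3822 - 12 = 3810$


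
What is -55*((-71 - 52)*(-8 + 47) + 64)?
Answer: 260315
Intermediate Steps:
-55*((-71 - 52)*(-8 + 47) + 64) = -55*(-123*39 + 64) = -55*(-4797 + 64) = -55*(-4733) = 260315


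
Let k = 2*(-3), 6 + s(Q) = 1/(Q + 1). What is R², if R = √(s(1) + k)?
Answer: -23/2 ≈ -11.500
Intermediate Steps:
s(Q) = -6 + 1/(1 + Q) (s(Q) = -6 + 1/(Q + 1) = -6 + 1/(1 + Q))
k = -6
R = I*√46/2 (R = √((-5 - 6*1)/(1 + 1) - 6) = √((-5 - 6)/2 - 6) = √((½)*(-11) - 6) = √(-11/2 - 6) = √(-23/2) = I*√46/2 ≈ 3.3912*I)
R² = (I*√46/2)² = -23/2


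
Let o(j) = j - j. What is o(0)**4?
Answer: 0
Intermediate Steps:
o(j) = 0
o(0)**4 = 0**4 = 0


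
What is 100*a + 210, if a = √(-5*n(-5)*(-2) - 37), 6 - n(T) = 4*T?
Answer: 210 + 100*√223 ≈ 1703.3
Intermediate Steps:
n(T) = 6 - 4*T
a = √223 (a = √(-5*(6 - 4*(-5))*(-2) - 37) = √(-5*(6 + 20)*(-2) - 37) = √(-5*26*(-2) - 37) = √(-130*(-2) - 37) = √(260 - 37) = √223 ≈ 14.933)
100*a + 210 = 100*√223 + 210 = 210 + 100*√223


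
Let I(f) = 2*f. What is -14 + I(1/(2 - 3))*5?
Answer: -24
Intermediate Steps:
-14 + I(1/(2 - 3))*5 = -14 + (2/(2 - 3))*5 = -14 + (2/(-1))*5 = -14 + (2*(-1))*5 = -14 - 2*5 = -14 - 10 = -24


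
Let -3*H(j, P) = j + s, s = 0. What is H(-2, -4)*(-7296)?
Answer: -4864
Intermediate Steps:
H(j, P) = -j/3 (H(j, P) = -(j + 0)/3 = -j/3)
H(-2, -4)*(-7296) = -⅓*(-2)*(-7296) = (⅔)*(-7296) = -4864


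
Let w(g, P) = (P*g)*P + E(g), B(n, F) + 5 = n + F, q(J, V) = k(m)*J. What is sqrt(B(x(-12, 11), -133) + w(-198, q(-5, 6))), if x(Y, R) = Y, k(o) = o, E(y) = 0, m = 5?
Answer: 10*I*sqrt(1239) ≈ 351.99*I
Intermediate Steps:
q(J, V) = 5*J
B(n, F) = -5 + F + n (B(n, F) = -5 + (n + F) = -5 + (F + n) = -5 + F + n)
w(g, P) = g*P**2 (w(g, P) = (P*g)*P + 0 = g*P**2 + 0 = g*P**2)
sqrt(B(x(-12, 11), -133) + w(-198, q(-5, 6))) = sqrt((-5 - 133 - 12) - 198*(5*(-5))**2) = sqrt(-150 - 198*(-25)**2) = sqrt(-150 - 198*625) = sqrt(-150 - 123750) = sqrt(-123900) = 10*I*sqrt(1239)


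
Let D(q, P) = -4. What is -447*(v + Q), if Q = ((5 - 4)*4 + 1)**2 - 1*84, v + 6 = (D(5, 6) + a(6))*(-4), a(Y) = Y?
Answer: 32631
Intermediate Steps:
v = -14 (v = -6 + (-4 + 6)*(-4) = -6 + 2*(-4) = -6 - 8 = -14)
Q = -59 (Q = (1*4 + 1)**2 - 84 = (4 + 1)**2 - 84 = 5**2 - 84 = 25 - 84 = -59)
-447*(v + Q) = -447*(-14 - 59) = -447*(-73) = 32631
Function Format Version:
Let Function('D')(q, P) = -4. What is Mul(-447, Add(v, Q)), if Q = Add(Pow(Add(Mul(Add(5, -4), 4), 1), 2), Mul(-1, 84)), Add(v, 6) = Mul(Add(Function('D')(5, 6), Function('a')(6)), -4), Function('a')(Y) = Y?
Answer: 32631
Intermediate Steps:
v = -14 (v = Add(-6, Mul(Add(-4, 6), -4)) = Add(-6, Mul(2, -4)) = Add(-6, -8) = -14)
Q = -59 (Q = Add(Pow(Add(Mul(1, 4), 1), 2), -84) = Add(Pow(Add(4, 1), 2), -84) = Add(Pow(5, 2), -84) = Add(25, -84) = -59)
Mul(-447, Add(v, Q)) = Mul(-447, Add(-14, -59)) = Mul(-447, -73) = 32631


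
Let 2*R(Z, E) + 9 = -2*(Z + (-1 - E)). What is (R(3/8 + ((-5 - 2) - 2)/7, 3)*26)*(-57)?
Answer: -17043/28 ≈ -608.68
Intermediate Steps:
R(Z, E) = -7/2 + E - Z (R(Z, E) = -9/2 + (-2*(Z + (-1 - E)))/2 = -9/2 + (-2*(-1 + Z - E))/2 = -9/2 + (2 - 2*Z + 2*E)/2 = -9/2 + (1 + E - Z) = -7/2 + E - Z)
(R(3/8 + ((-5 - 2) - 2)/7, 3)*26)*(-57) = ((-7/2 + 3 - (3/8 + ((-5 - 2) - 2)/7))*26)*(-57) = ((-7/2 + 3 - (3*(⅛) + (-7 - 2)*(⅐)))*26)*(-57) = ((-7/2 + 3 - (3/8 - 9*⅐))*26)*(-57) = ((-7/2 + 3 - (3/8 - 9/7))*26)*(-57) = ((-7/2 + 3 - 1*(-51/56))*26)*(-57) = ((-7/2 + 3 + 51/56)*26)*(-57) = ((23/56)*26)*(-57) = (299/28)*(-57) = -17043/28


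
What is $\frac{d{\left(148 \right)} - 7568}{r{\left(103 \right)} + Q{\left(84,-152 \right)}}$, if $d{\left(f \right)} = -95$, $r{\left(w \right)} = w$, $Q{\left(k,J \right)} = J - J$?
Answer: $- \frac{7663}{103} \approx -74.398$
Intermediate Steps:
$Q{\left(k,J \right)} = 0$
$\frac{d{\left(148 \right)} - 7568}{r{\left(103 \right)} + Q{\left(84,-152 \right)}} = \frac{-95 - 7568}{103 + 0} = - \frac{7663}{103}$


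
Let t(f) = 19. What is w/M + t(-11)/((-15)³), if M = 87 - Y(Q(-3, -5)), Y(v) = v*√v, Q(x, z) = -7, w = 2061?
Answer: 605010797/26703000 - 14427*I*√7/7912 ≈ 22.657 - 4.8243*I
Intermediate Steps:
Y(v) = v^(3/2)
M = 87 + 7*I*√7 (M = 87 - (-7)^(3/2) = 87 - (-7)*I*√7 = 87 + 7*I*√7 ≈ 87.0 + 18.52*I)
w/M + t(-11)/((-15)³) = 2061/(87 + 7*I*√7) + 19/((-15)³) = 2061/(87 + 7*I*√7) + 19/(-3375) = 2061/(87 + 7*I*√7) + 19*(-1/3375) = 2061/(87 + 7*I*√7) - 19/3375 = -19/3375 + 2061/(87 + 7*I*√7)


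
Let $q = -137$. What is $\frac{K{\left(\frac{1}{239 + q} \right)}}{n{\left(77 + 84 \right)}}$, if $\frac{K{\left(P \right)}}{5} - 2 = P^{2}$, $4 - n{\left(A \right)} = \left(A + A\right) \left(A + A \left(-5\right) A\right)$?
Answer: $\frac{104045}{433648832688} \approx 2.3993 \cdot 10^{-7}$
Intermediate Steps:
$n{\left(A \right)} = 4 - 2 A \left(A - 5 A^{2}\right)$ ($n{\left(A \right)} = 4 - \left(A + A\right) \left(A + A \left(-5\right) A\right) = 4 - 2 A \left(A + - 5 A A\right) = 4 - 2 A \left(A - 5 A^{2}\right)$)
$K{\left(P \right)} = 10 + 5 P^{2}$
$\frac{K{\left(\frac{1}{239 + q} \right)}}{n{\left(77 + 84 \right)}} = \frac{10 + 5 \left(\frac{1}{239 - 137}\right)^{2}}{4 - 2 \left(77 + 84\right)^{2} + 10 \left(77 + 84\right)^{3}} = \frac{10 + 5 \left(\frac{1}{102}\right)^{2}}{4 - 2 \cdot 161^{2} + 10 \cdot 161^{3}} = \frac{10 + \frac{5}{10404}}{4 - 51842 + 10 \cdot 4173281} = \frac{10 + 5 \cdot \frac{1}{10404}}{4 - 51842 + 41732810} = \frac{10 + \frac{5}{10404}}{41680972} = \frac{104045}{10404} \cdot \frac{1}{41680972} = \frac{104045}{433648832688}$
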